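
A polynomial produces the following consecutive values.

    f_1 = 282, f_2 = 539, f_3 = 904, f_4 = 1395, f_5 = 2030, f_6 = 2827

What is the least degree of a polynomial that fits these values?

Δ: 257, 365, 491, 635, 797
Δ²: 108, 126, 144, 162
Δ³: 18, 18, 18
The third differences are constant, so the polynomial has degree 3.

3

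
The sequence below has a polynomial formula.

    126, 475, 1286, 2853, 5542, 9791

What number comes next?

D1: 349 , 811 , 1567 , 2689 , 4249
D2: 462 , 756 , 1122 , 1560
D3: 294 , 366 , 438
D4: 72 , 72
Constant fourth difference = 72, so extend:
438 + 72 = 510;  1560 + 510 = 2070;  4249 + 2070 = 6319;  9791 + 6319 = 16110

16110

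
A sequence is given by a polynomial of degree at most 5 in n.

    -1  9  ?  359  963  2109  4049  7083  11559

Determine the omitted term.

Using the last 6 terms:
First differences: 604  1146  1940  3034  4476
Second differences: 542  794  1094  1442
Third differences: 252  300  348
Fourth differences: 48  48
Constant fourth difference = 48.
Extend backward: 252 − 48 = 204;  542 − 204 = 338;  604 − 338 = 266;  359 − 266 = 93

93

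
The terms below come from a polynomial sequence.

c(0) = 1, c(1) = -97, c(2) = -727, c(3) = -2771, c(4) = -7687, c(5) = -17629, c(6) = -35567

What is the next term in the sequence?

-65407

Δ: -98  -630  -2044  -4916  -9942  -17938
Δ²: -532  -1414  -2872  -5026  -7996
Δ³: -882  -1458  -2154  -2970
Δ⁴: -576  -696  -816
Δ⁵: -120  -120
Fifth differences constant at -120.
-816 − 120 = -936;  -2970 − 936 = -3906;  -7996 − 3906 = -11902;  -17938 − 11902 = -29840;  -35567 − 29840 = -65407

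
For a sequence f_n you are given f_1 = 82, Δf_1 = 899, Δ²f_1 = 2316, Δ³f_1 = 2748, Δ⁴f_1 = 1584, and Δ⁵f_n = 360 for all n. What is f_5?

Build the table forward from the leading diagonal:
Δ⁵: 360, 360, 360, 360, 360
Δ⁴: 1584, 1944, 2304, 2664, 3024
Δ³: 2748, 4332, 6276, 8580, 11244
Δ²: 2316, 5064, 9396, 15672, 24252
Δ: 899, 3215, 8279, 17675, 33347
f: 82, 981, 4196, 12475, 30150

30150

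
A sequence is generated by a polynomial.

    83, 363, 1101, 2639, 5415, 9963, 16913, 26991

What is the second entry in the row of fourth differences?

96

Δ: 280, 738, 1538, 2776, 4548, 6950, 10078
Δ²: 458, 800, 1238, 1772, 2402, 3128
Δ³: 342, 438, 534, 630, 726
Δ⁴: 96, 96, 96, 96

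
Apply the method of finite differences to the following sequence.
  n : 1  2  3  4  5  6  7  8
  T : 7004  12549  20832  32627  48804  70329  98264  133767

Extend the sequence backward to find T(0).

3519

First differences: 5545  8283  11795  16177  21525  27935  35503
Second differences: 2738  3512  4382  5348  6410  7568
Third differences: 774  870  966  1062  1158
Fourth differences: 96  96  96  96
The fourth differences are constant at 96.
Work back: 774 − 96 = 678;  2738 − 678 = 2060;  5545 − 2060 = 3485;  7004 − 3485 = 3519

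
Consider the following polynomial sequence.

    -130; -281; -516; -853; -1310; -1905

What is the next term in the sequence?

-151, -235, -337, -457, -595
-84, -102, -120, -138
-18, -18, -18
Constant third difference = -18, so extend:
-138 − 18 = -156;  -595 − 156 = -751;  -1905 − 751 = -2656

-2656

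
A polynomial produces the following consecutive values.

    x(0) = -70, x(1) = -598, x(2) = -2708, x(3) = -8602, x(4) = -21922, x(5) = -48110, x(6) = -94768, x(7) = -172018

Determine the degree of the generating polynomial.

5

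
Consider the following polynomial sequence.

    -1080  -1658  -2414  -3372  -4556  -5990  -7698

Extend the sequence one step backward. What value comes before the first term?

-656

Δ: -578, -756, -958, -1184, -1434, -1708
Δ²: -178, -202, -226, -250, -274
Δ³: -24, -24, -24, -24
The third differences are constant at -24.
Work back: -178 + 24 = -154;  -578 + 154 = -424;  -1080 + 424 = -656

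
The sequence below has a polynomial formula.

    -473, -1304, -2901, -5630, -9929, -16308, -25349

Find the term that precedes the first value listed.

-114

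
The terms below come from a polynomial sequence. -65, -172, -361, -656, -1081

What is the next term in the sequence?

-1660

First differences: -107, -189, -295, -425
Second differences: -82, -106, -130
Third differences: -24, -24
The third differences are constant (-24).
-130 − 24 = -154;  -425 − 154 = -579;  -1081 − 579 = -1660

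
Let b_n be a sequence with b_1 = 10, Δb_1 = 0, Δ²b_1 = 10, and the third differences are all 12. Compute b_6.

Build the table forward from the leading diagonal:
Δ³: 12, 12, 12, 12, 12, 12
Δ²: 10, 22, 34, 46, 58, 70
Δ: 0, 10, 32, 66, 112, 170
b: 10, 10, 20, 52, 118, 230

230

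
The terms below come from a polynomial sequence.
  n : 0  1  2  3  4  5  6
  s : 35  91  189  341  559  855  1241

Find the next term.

First differences: 56, 98, 152, 218, 296, 386
Second differences: 42, 54, 66, 78, 90
Third differences: 12, 12, 12, 12
Third differences constant at 12.
90 + 12 = 102;  386 + 102 = 488;  1241 + 488 = 1729

1729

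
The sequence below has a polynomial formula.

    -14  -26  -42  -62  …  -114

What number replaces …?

Using the first 4 terms:
First differences: -12, -16, -20
Second differences: -4, -4
Constant second difference = -4.
Extend forward: -20 − 4 = -24;  -62 − 24 = -86

-86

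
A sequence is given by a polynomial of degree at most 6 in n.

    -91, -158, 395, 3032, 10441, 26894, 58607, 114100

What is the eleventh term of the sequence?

D1: -67, 553, 2637, 7409, 16453, 31713, 55493
D2: 620, 2084, 4772, 9044, 15260, 23780
D3: 1464, 2688, 4272, 6216, 8520
D4: 1224, 1584, 1944, 2304
D5: 360, 360, 360
Constant fifth difference = 360, so extend:
2304 + 360 = 2664;  8520 + 2664 = 11184;  23780 + 11184 = 34964;  55493 + 34964 = 90457;  114100 + 90457 = 204557
2664 + 360 = 3024;  11184 + 3024 = 14208;  34964 + 14208 = 49172;  90457 + 49172 = 139629;  204557 + 139629 = 344186
3024 + 360 = 3384;  14208 + 3384 = 17592;  49172 + 17592 = 66764;  139629 + 66764 = 206393;  344186 + 206393 = 550579

550579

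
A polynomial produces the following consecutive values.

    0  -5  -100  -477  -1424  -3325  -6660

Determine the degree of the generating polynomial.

4

First differences: -5, -95, -377, -947, -1901, -3335
Second differences: -90, -282, -570, -954, -1434
Third differences: -192, -288, -384, -480
Fourth differences: -96, -96, -96
The fourth differences are constant, so the polynomial has degree 4.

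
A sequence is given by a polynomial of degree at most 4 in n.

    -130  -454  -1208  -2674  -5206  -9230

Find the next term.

-324, -754, -1466, -2532, -4024
-430, -712, -1066, -1492
-282, -354, -426
-72, -72
The fourth differences are constant (-72).
-426 − 72 = -498;  -1492 − 498 = -1990;  -4024 − 1990 = -6014;  -9230 − 6014 = -15244

-15244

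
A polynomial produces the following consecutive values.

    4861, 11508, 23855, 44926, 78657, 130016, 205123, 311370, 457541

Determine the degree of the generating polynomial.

D1: 6647, 12347, 21071, 33731, 51359, 75107, 106247, 146171
D2: 5700, 8724, 12660, 17628, 23748, 31140, 39924
D3: 3024, 3936, 4968, 6120, 7392, 8784
D4: 912, 1032, 1152, 1272, 1392
D5: 120, 120, 120, 120
The fifth differences are constant, so the polynomial has degree 5.

5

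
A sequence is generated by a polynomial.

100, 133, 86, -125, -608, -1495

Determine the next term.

First differences: 33, -47, -211, -483, -887
Second differences: -80, -164, -272, -404
Third differences: -84, -108, -132
Fourth differences: -24, -24
Constant fourth difference = -24, so extend:
-132 − 24 = -156;  -404 − 156 = -560;  -887 − 560 = -1447;  -1495 − 1447 = -2942

-2942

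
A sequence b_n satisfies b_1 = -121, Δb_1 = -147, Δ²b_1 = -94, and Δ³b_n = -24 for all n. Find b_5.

-1369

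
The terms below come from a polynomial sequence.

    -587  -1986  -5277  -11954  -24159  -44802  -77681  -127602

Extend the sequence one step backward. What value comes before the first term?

First differences: -1399  -3291  -6677  -12205  -20643  -32879  -49921
Second differences: -1892  -3386  -5528  -8438  -12236  -17042
Third differences: -1494  -2142  -2910  -3798  -4806
Fourth differences: -648  -768  -888  -1008
Fifth differences: -120  -120  -120
The fifth differences are constant at -120.
Work back: -648 + 120 = -528;  -1494 + 528 = -966;  -1892 + 966 = -926;  -1399 + 926 = -473;  -587 + 473 = -114

-114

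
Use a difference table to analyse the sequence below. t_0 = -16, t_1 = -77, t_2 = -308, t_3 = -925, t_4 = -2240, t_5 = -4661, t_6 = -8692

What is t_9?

-61, -231, -617, -1315, -2421, -4031
-170, -386, -698, -1106, -1610
-216, -312, -408, -504
-96, -96, -96
Constant fourth difference = -96, so extend:
-504 − 96 = -600;  -1610 − 600 = -2210;  -4031 − 2210 = -6241;  -8692 − 6241 = -14933
-600 − 96 = -696;  -2210 − 696 = -2906;  -6241 − 2906 = -9147;  -14933 − 9147 = -24080
-696 − 96 = -792;  -2906 − 792 = -3698;  -9147 − 3698 = -12845;  -24080 − 12845 = -36925

-36925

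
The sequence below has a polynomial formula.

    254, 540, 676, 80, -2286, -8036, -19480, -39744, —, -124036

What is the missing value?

-72890

Using the first 8 terms:
Δ: 286  136  -596  -2366  -5750  -11444  -20264
Δ²: -150  -732  -1770  -3384  -5694  -8820
Δ³: -582  -1038  -1614  -2310  -3126
Δ⁴: -456  -576  -696  -816
Δ⁵: -120  -120  -120
Constant fifth difference = -120.
Extend forward: -816 − 120 = -936;  -3126 − 936 = -4062;  -8820 − 4062 = -12882;  -20264 − 12882 = -33146;  -39744 − 33146 = -72890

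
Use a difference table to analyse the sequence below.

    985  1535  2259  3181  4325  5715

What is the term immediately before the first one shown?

585

Δ: 550, 724, 922, 1144, 1390
Δ²: 174, 198, 222, 246
Δ³: 24, 24, 24
The third differences are constant at 24.
Work back: 174 − 24 = 150;  550 − 150 = 400;  985 − 400 = 585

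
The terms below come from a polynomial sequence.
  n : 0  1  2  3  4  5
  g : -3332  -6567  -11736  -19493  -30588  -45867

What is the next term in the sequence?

-66272

-3235 , -5169 , -7757 , -11095 , -15279
-1934 , -2588 , -3338 , -4184
-654 , -750 , -846
-96 , -96
The fourth differences are constant (-96).
-846 − 96 = -942;  -4184 − 942 = -5126;  -15279 − 5126 = -20405;  -45867 − 20405 = -66272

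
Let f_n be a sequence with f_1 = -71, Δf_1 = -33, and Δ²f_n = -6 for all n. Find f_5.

-239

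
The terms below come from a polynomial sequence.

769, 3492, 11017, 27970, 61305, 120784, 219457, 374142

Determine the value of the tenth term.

940540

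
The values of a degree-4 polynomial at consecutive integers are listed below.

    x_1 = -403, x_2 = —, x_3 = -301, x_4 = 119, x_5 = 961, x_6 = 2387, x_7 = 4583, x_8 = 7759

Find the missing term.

-437

Using the last 6 terms:
D1: 420, 842, 1426, 2196, 3176
D2: 422, 584, 770, 980
D3: 162, 186, 210
D4: 24, 24
Constant fourth difference = 24.
Extend backward: 162 − 24 = 138;  422 − 138 = 284;  420 − 284 = 136;  -301 − 136 = -437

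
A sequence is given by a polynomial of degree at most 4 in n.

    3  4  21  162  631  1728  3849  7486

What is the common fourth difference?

D1: 1, 17, 141, 469, 1097, 2121, 3637
D2: 16, 124, 328, 628, 1024, 1516
D3: 108, 204, 300, 396, 492
D4: 96, 96, 96, 96

96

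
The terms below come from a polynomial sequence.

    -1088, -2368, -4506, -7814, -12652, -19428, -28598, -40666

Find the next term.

-56184

First differences: -1280, -2138, -3308, -4838, -6776, -9170, -12068
Second differences: -858, -1170, -1530, -1938, -2394, -2898
Third differences: -312, -360, -408, -456, -504
Fourth differences: -48, -48, -48, -48
Constant fourth difference = -48, so extend:
-504 − 48 = -552;  -2898 − 552 = -3450;  -12068 − 3450 = -15518;  -40666 − 15518 = -56184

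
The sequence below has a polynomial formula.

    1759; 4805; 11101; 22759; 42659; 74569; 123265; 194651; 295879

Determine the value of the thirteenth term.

D1: 3046, 6296, 11658, 19900, 31910, 48696, 71386, 101228
D2: 3250, 5362, 8242, 12010, 16786, 22690, 29842
D3: 2112, 2880, 3768, 4776, 5904, 7152
D4: 768, 888, 1008, 1128, 1248
D5: 120, 120, 120, 120
The fifth differences are constant (120).
1248 + 120 = 1368;  7152 + 1368 = 8520;  29842 + 8520 = 38362;  101228 + 38362 = 139590;  295879 + 139590 = 435469
1368 + 120 = 1488;  8520 + 1488 = 10008;  38362 + 10008 = 48370;  139590 + 48370 = 187960;  435469 + 187960 = 623429
1488 + 120 = 1608;  10008 + 1608 = 11616;  48370 + 11616 = 59986;  187960 + 59986 = 247946;  623429 + 247946 = 871375
1608 + 120 = 1728;  11616 + 1728 = 13344;  59986 + 13344 = 73330;  247946 + 73330 = 321276;  871375 + 321276 = 1192651

1192651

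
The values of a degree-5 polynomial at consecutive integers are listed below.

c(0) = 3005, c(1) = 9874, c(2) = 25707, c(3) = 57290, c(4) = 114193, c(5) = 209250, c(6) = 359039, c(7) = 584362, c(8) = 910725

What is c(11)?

2831754

First differences: 6869  15833  31583  56903  95057  149789  225323  326363
Second differences: 8964  15750  25320  38154  54732  75534  101040
Third differences: 6786  9570  12834  16578  20802  25506
Fourth differences: 2784  3264  3744  4224  4704
Fifth differences: 480  480  480  480
Fifth differences constant at 480.
4704 + 480 = 5184;  25506 + 5184 = 30690;  101040 + 30690 = 131730;  326363 + 131730 = 458093;  910725 + 458093 = 1368818
5184 + 480 = 5664;  30690 + 5664 = 36354;  131730 + 36354 = 168084;  458093 + 168084 = 626177;  1368818 + 626177 = 1994995
5664 + 480 = 6144;  36354 + 6144 = 42498;  168084 + 42498 = 210582;  626177 + 210582 = 836759;  1994995 + 836759 = 2831754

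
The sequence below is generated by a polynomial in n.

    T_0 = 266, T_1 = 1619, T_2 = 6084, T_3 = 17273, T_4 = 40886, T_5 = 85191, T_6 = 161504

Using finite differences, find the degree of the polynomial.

First differences: 1353, 4465, 11189, 23613, 44305, 76313
Second differences: 3112, 6724, 12424, 20692, 32008
Third differences: 3612, 5700, 8268, 11316
Fourth differences: 2088, 2568, 3048
Fifth differences: 480, 480
The fifth differences are constant, so the polynomial has degree 5.

5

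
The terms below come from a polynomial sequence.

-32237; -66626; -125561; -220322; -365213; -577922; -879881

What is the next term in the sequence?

-1296626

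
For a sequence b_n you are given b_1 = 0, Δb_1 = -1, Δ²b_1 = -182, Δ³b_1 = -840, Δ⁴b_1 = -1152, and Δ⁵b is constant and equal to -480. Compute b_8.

Build the table forward from the leading diagonal:
D5: -480, -480, -480, -480, -480, -480, -480, -480
D4: -1152, -1632, -2112, -2592, -3072, -3552, -4032, -4512
D3: -840, -1992, -3624, -5736, -8328, -11400, -14952, -18984
D2: -182, -1022, -3014, -6638, -12374, -20702, -32102, -47054
D1: -1, -183, -1205, -4219, -10857, -23231, -43933, -76035
b: 0, -1, -184, -1389, -5608, -16465, -39696, -83629

-83629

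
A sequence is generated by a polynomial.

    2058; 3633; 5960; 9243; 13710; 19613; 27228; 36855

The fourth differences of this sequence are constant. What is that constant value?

24

D1: 1575, 2327, 3283, 4467, 5903, 7615, 9627
D2: 752, 956, 1184, 1436, 1712, 2012
D3: 204, 228, 252, 276, 300
D4: 24, 24, 24, 24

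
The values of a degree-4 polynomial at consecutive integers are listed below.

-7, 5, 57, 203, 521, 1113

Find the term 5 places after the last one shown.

13433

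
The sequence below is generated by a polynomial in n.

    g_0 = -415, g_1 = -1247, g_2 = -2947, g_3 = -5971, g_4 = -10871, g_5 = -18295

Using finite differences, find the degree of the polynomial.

4

Δ: -832, -1700, -3024, -4900, -7424
Δ²: -868, -1324, -1876, -2524
Δ³: -456, -552, -648
Δ⁴: -96, -96
The fourth differences are constant, so the polynomial has degree 4.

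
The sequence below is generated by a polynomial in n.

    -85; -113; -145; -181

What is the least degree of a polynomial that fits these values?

First differences: -28, -32, -36
Second differences: -4, -4
The second differences are constant, so the polynomial has degree 2.

2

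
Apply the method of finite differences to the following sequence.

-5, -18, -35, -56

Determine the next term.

First differences: -13, -17, -21
Second differences: -4, -4
Constant second difference = -4, so extend:
-21 − 4 = -25;  -56 − 25 = -81

-81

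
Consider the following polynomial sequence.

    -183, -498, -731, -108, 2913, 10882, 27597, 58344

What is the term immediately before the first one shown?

-32

Δ: -315, -233, 623, 3021, 7969, 16715, 30747
Δ²: 82, 856, 2398, 4948, 8746, 14032
Δ³: 774, 1542, 2550, 3798, 5286
Δ⁴: 768, 1008, 1248, 1488
Δ⁵: 240, 240, 240
The fifth differences are constant at 240.
Work back: 768 − 240 = 528;  774 − 528 = 246;  82 − 246 = -164;  -315 + 164 = -151;  -183 + 151 = -32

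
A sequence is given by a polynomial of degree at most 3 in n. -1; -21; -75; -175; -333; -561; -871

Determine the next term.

-1275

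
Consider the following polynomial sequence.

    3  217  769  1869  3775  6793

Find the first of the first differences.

Δ: 214, 552, 1100, 1906, 3018
Δ²: 338, 548, 806, 1112
Δ³: 210, 258, 306
Δ⁴: 48, 48

214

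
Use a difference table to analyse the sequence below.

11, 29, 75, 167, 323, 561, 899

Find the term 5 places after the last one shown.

Δ: 18 , 46 , 92 , 156 , 238 , 338
Δ²: 28 , 46 , 64 , 82 , 100
Δ³: 18 , 18 , 18 , 18
Third differences constant at 18.
100 + 18 = 118;  338 + 118 = 456;  899 + 456 = 1355
118 + 18 = 136;  456 + 136 = 592;  1355 + 592 = 1947
136 + 18 = 154;  592 + 154 = 746;  1947 + 746 = 2693
154 + 18 = 172;  746 + 172 = 918;  2693 + 918 = 3611
172 + 18 = 190;  918 + 190 = 1108;  3611 + 1108 = 4719

4719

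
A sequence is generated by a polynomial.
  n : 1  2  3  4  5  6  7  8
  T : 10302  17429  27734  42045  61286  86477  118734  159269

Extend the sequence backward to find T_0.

5621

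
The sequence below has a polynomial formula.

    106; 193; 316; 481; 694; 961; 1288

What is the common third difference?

6

First differences: 87, 123, 165, 213, 267, 327
Second differences: 36, 42, 48, 54, 60
Third differences: 6, 6, 6, 6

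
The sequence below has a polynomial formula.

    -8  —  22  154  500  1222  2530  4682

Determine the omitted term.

Using the last 6 terms:
132  346  722  1308  2152
214  376  586  844
162  210  258
48  48
Constant fourth difference = 48.
Extend backward: 162 − 48 = 114;  214 − 114 = 100;  132 − 100 = 32;  22 − 32 = -10

-10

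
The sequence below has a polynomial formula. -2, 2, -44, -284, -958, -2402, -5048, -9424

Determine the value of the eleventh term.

D1: 4 , -46 , -240 , -674 , -1444 , -2646 , -4376
D2: -50 , -194 , -434 , -770 , -1202 , -1730
D3: -144 , -240 , -336 , -432 , -528
D4: -96 , -96 , -96 , -96
Constant fourth difference = -96, so extend:
-528 − 96 = -624;  -1730 − 624 = -2354;  -4376 − 2354 = -6730;  -9424 − 6730 = -16154
-624 − 96 = -720;  -2354 − 720 = -3074;  -6730 − 3074 = -9804;  -16154 − 9804 = -25958
-720 − 96 = -816;  -3074 − 816 = -3890;  -9804 − 3890 = -13694;  -25958 − 13694 = -39652

-39652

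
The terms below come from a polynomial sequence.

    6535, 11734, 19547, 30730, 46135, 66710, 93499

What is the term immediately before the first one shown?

3290

5199  7813  11183  15405  20575  26789
2614  3370  4222  5170  6214
756  852  948  1044
96  96  96
The fourth differences are constant at 96.
Work back: 756 − 96 = 660;  2614 − 660 = 1954;  5199 − 1954 = 3245;  6535 − 3245 = 3290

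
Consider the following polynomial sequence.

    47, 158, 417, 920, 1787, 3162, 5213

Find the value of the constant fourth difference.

24

Δ: 111, 259, 503, 867, 1375, 2051
Δ²: 148, 244, 364, 508, 676
Δ³: 96, 120, 144, 168
Δ⁴: 24, 24, 24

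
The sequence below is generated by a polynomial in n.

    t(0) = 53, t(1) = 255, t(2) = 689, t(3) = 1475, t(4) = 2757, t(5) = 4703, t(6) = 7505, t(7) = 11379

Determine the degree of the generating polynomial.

4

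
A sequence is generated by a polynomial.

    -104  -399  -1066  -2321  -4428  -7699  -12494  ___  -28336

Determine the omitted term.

-19221

Using the first 7 terms:
Δ: -295, -667, -1255, -2107, -3271, -4795
Δ²: -372, -588, -852, -1164, -1524
Δ³: -216, -264, -312, -360
Δ⁴: -48, -48, -48
Constant fourth difference = -48.
Extend forward: -360 − 48 = -408;  -1524 − 408 = -1932;  -4795 − 1932 = -6727;  -12494 − 6727 = -19221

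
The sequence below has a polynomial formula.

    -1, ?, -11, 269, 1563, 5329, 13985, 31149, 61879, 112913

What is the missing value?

-15

Using the last 8 terms:
280  1294  3766  8656  17164  30730  51034
1014  2472  4890  8508  13566  20304
1458  2418  3618  5058  6738
960  1200  1440  1680
240  240  240
Constant fifth difference = 240.
Extend backward: 960 − 240 = 720;  1458 − 720 = 738;  1014 − 738 = 276;  280 − 276 = 4;  -11 − 4 = -15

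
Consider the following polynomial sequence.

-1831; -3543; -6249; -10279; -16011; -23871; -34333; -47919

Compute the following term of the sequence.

-65199

First differences: -1712  -2706  -4030  -5732  -7860  -10462  -13586
Second differences: -994  -1324  -1702  -2128  -2602  -3124
Third differences: -330  -378  -426  -474  -522
Fourth differences: -48  -48  -48  -48
Constant fourth difference = -48, so extend:
-522 − 48 = -570;  -3124 − 570 = -3694;  -13586 − 3694 = -17280;  -47919 − 17280 = -65199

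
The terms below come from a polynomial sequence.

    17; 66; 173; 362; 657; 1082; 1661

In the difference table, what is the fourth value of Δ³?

D1: 49, 107, 189, 295, 425, 579
D2: 58, 82, 106, 130, 154
D3: 24, 24, 24, 24

24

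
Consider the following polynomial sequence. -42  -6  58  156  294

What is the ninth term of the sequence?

36, 64, 98, 138
28, 34, 40
6, 6
Third differences constant at 6.
40 + 6 = 46;  138 + 46 = 184;  294 + 184 = 478
46 + 6 = 52;  184 + 52 = 236;  478 + 236 = 714
52 + 6 = 58;  236 + 58 = 294;  714 + 294 = 1008
58 + 6 = 64;  294 + 64 = 358;  1008 + 358 = 1366

1366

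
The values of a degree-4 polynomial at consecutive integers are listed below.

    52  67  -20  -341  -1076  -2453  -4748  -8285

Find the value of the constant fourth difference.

-48

First differences: 15, -87, -321, -735, -1377, -2295, -3537
Second differences: -102, -234, -414, -642, -918, -1242
Third differences: -132, -180, -228, -276, -324
Fourth differences: -48, -48, -48, -48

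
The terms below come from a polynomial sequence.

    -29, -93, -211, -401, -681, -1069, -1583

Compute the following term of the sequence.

First differences: -64, -118, -190, -280, -388, -514
Second differences: -54, -72, -90, -108, -126
Third differences: -18, -18, -18, -18
Third differences constant at -18.
-126 − 18 = -144;  -514 − 144 = -658;  -1583 − 658 = -2241

-2241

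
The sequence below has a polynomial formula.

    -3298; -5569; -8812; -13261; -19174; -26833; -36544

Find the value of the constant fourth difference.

-24

D1: -2271, -3243, -4449, -5913, -7659, -9711
D2: -972, -1206, -1464, -1746, -2052
D3: -234, -258, -282, -306
D4: -24, -24, -24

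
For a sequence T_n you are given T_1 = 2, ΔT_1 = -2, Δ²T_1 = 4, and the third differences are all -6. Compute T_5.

Build the table forward from the leading diagonal:
Third differences: -6  -6  -6  -6  -6
Second differences: 4  -2  -8  -14  -20
First differences: -2  2  0  -8  -22
T: 2  0  2  2  -6

-6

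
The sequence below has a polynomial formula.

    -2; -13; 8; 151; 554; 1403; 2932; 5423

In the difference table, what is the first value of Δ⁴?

D1: -11, 21, 143, 403, 849, 1529, 2491
D2: 32, 122, 260, 446, 680, 962
D3: 90, 138, 186, 234, 282
D4: 48, 48, 48, 48

48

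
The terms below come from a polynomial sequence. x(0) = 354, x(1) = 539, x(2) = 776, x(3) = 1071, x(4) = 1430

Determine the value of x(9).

185, 237, 295, 359
52, 58, 64
6, 6
Constant third difference = 6, so extend:
64 + 6 = 70;  359 + 70 = 429;  1430 + 429 = 1859
70 + 6 = 76;  429 + 76 = 505;  1859 + 505 = 2364
76 + 6 = 82;  505 + 82 = 587;  2364 + 587 = 2951
82 + 6 = 88;  587 + 88 = 675;  2951 + 675 = 3626
88 + 6 = 94;  675 + 94 = 769;  3626 + 769 = 4395

4395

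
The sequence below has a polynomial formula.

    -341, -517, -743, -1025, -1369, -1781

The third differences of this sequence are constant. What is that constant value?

-6

D1: -176, -226, -282, -344, -412
D2: -50, -56, -62, -68
D3: -6, -6, -6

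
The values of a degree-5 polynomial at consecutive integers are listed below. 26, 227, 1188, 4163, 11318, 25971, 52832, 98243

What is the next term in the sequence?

170418

201 , 961 , 2975 , 7155 , 14653 , 26861 , 45411
760 , 2014 , 4180 , 7498 , 12208 , 18550
1254 , 2166 , 3318 , 4710 , 6342
912 , 1152 , 1392 , 1632
240 , 240 , 240
Fifth differences constant at 240.
1632 + 240 = 1872;  6342 + 1872 = 8214;  18550 + 8214 = 26764;  45411 + 26764 = 72175;  98243 + 72175 = 170418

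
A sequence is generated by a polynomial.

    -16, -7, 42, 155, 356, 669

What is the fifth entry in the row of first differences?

Δ: 9, 49, 113, 201, 313
Δ²: 40, 64, 88, 112
Δ³: 24, 24, 24

313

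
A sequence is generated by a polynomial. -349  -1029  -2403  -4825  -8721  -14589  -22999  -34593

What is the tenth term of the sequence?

First differences: -680, -1374, -2422, -3896, -5868, -8410, -11594
Second differences: -694, -1048, -1474, -1972, -2542, -3184
Third differences: -354, -426, -498, -570, -642
Fourth differences: -72, -72, -72, -72
Fourth differences constant at -72.
-642 − 72 = -714;  -3184 − 714 = -3898;  -11594 − 3898 = -15492;  -34593 − 15492 = -50085
-714 − 72 = -786;  -3898 − 786 = -4684;  -15492 − 4684 = -20176;  -50085 − 20176 = -70261

-70261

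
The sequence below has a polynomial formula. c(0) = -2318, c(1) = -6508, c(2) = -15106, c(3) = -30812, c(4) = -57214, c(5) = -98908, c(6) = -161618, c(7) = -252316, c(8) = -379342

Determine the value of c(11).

-1084828

Δ: -4190, -8598, -15706, -26402, -41694, -62710, -90698, -127026
Δ²: -4408, -7108, -10696, -15292, -21016, -27988, -36328
Δ³: -2700, -3588, -4596, -5724, -6972, -8340
Δ⁴: -888, -1008, -1128, -1248, -1368
Δ⁵: -120, -120, -120, -120
The fifth differences are constant (-120).
-1368 − 120 = -1488;  -8340 − 1488 = -9828;  -36328 − 9828 = -46156;  -127026 − 46156 = -173182;  -379342 − 173182 = -552524
-1488 − 120 = -1608;  -9828 − 1608 = -11436;  -46156 − 11436 = -57592;  -173182 − 57592 = -230774;  -552524 − 230774 = -783298
-1608 − 120 = -1728;  -11436 − 1728 = -13164;  -57592 − 13164 = -70756;  -230774 − 70756 = -301530;  -783298 − 301530 = -1084828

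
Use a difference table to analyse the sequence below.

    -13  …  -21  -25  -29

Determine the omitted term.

-17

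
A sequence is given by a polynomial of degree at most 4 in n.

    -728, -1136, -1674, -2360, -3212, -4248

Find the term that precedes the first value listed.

-408, -538, -686, -852, -1036
-130, -148, -166, -184
-18, -18, -18
The third differences are constant at -18.
Work back: -130 + 18 = -112;  -408 + 112 = -296;  -728 + 296 = -432

-432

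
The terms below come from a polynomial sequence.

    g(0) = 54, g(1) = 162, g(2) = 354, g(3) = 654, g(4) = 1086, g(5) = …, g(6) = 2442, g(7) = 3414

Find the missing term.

Using the first 5 terms:
108, 192, 300, 432
84, 108, 132
24, 24
Constant third difference = 24.
Extend forward: 132 + 24 = 156;  432 + 156 = 588;  1086 + 588 = 1674

1674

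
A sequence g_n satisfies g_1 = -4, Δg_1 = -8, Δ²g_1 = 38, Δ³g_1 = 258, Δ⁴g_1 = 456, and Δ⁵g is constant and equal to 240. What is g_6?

5436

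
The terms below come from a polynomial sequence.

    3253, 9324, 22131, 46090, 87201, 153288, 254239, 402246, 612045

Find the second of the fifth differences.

240

D1: 6071, 12807, 23959, 41111, 66087, 100951, 148007, 209799
D2: 6736, 11152, 17152, 24976, 34864, 47056, 61792
D3: 4416, 6000, 7824, 9888, 12192, 14736
D4: 1584, 1824, 2064, 2304, 2544
D5: 240, 240, 240, 240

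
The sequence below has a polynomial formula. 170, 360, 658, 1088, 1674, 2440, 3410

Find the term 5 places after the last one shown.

190  298  430  586  766  970
108  132  156  180  204
24  24  24  24
Constant third difference = 24, so extend:
204 + 24 = 228;  970 + 228 = 1198;  3410 + 1198 = 4608
228 + 24 = 252;  1198 + 252 = 1450;  4608 + 1450 = 6058
252 + 24 = 276;  1450 + 276 = 1726;  6058 + 1726 = 7784
276 + 24 = 300;  1726 + 300 = 2026;  7784 + 2026 = 9810
300 + 24 = 324;  2026 + 324 = 2350;  9810 + 2350 = 12160

12160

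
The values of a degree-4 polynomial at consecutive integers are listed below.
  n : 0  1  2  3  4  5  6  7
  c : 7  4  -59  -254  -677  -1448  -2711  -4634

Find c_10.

D1: -3, -63, -195, -423, -771, -1263, -1923
D2: -60, -132, -228, -348, -492, -660
D3: -72, -96, -120, -144, -168
D4: -24, -24, -24, -24
The fourth differences are constant (-24).
-168 − 24 = -192;  -660 − 192 = -852;  -1923 − 852 = -2775;  -4634 − 2775 = -7409
-192 − 24 = -216;  -852 − 216 = -1068;  -2775 − 1068 = -3843;  -7409 − 3843 = -11252
-216 − 24 = -240;  -1068 − 240 = -1308;  -3843 − 1308 = -5151;  -11252 − 5151 = -16403

-16403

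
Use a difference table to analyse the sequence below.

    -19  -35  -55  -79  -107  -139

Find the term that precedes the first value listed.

First differences: -16, -20, -24, -28, -32
Second differences: -4, -4, -4, -4
The second differences are constant at -4.
Work back: -16 + 4 = -12;  -19 + 12 = -7

-7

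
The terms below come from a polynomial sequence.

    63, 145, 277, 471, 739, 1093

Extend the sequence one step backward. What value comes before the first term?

82, 132, 194, 268, 354
50, 62, 74, 86
12, 12, 12
The third differences are constant at 12.
Work back: 50 − 12 = 38;  82 − 38 = 44;  63 − 44 = 19

19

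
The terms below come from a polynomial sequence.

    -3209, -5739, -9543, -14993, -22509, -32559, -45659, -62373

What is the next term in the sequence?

-83313

Δ: -2530 , -3804 , -5450 , -7516 , -10050 , -13100 , -16714
Δ²: -1274 , -1646 , -2066 , -2534 , -3050 , -3614
Δ³: -372 , -420 , -468 , -516 , -564
Δ⁴: -48 , -48 , -48 , -48
Fourth differences constant at -48.
-564 − 48 = -612;  -3614 − 612 = -4226;  -16714 − 4226 = -20940;  -62373 − 20940 = -83313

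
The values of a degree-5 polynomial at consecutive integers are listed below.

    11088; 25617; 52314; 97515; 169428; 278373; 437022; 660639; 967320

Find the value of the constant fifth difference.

First differences: 14529, 26697, 45201, 71913, 108945, 158649, 223617, 306681
Second differences: 12168, 18504, 26712, 37032, 49704, 64968, 83064
Third differences: 6336, 8208, 10320, 12672, 15264, 18096
Fourth differences: 1872, 2112, 2352, 2592, 2832
Fifth differences: 240, 240, 240, 240

240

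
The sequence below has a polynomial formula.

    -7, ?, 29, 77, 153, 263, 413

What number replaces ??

3

Using the last 5 terms:
Δ: 48, 76, 110, 150
Δ²: 28, 34, 40
Δ³: 6, 6
Constant third difference = 6.
Extend backward: 28 − 6 = 22;  48 − 22 = 26;  29 − 26 = 3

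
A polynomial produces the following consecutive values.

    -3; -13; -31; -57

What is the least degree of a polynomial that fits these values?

D1: -10, -18, -26
D2: -8, -8
The second differences are constant, so the polynomial has degree 2.

2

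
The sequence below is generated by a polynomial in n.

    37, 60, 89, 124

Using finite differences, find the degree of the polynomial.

D1: 23, 29, 35
D2: 6, 6
The second differences are constant, so the polynomial has degree 2.

2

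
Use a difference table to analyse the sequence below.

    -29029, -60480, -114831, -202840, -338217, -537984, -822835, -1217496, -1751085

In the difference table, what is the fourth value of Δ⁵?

-360

Δ: -31451, -54351, -88009, -135377, -199767, -284851, -394661, -533589
Δ²: -22900, -33658, -47368, -64390, -85084, -109810, -138928
Δ³: -10758, -13710, -17022, -20694, -24726, -29118
Δ⁴: -2952, -3312, -3672, -4032, -4392
Δ⁵: -360, -360, -360, -360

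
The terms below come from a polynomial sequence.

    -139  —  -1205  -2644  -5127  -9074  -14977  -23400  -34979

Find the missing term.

Using the last 7 terms:
Δ: -1439, -2483, -3947, -5903, -8423, -11579
Δ²: -1044, -1464, -1956, -2520, -3156
Δ³: -420, -492, -564, -636
Δ⁴: -72, -72, -72
Constant fourth difference = -72.
Extend backward: -420 + 72 = -348;  -1044 + 348 = -696;  -1439 + 696 = -743;  -1205 + 743 = -462

-462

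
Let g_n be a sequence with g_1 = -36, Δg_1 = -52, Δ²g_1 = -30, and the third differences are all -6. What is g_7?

Build the table forward from the leading diagonal:
D3: -6  -6  -6  -6  -6  -6  -6
D2: -30  -36  -42  -48  -54  -60  -66
D1: -52  -82  -118  -160  -208  -262  -322
g: -36  -88  -170  -288  -448  -656  -918

-918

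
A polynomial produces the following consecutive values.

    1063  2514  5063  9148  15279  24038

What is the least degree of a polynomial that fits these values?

D1: 1451, 2549, 4085, 6131, 8759
D2: 1098, 1536, 2046, 2628
D3: 438, 510, 582
D4: 72, 72
The fourth differences are constant, so the polynomial has degree 4.

4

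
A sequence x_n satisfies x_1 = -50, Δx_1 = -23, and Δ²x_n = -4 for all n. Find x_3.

-100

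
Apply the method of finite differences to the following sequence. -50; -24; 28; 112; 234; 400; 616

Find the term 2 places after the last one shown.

26  52  84  122  166  216
26  32  38  44  50
6  6  6  6
Constant third difference = 6, so extend:
50 + 6 = 56;  216 + 56 = 272;  616 + 272 = 888
56 + 6 = 62;  272 + 62 = 334;  888 + 334 = 1222

1222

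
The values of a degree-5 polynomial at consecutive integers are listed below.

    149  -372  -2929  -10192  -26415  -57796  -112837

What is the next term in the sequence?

D1: -521  -2557  -7263  -16223  -31381  -55041
D2: -2036  -4706  -8960  -15158  -23660
D3: -2670  -4254  -6198  -8502
D4: -1584  -1944  -2304
D5: -360  -360
Fifth differences constant at -360.
-2304 − 360 = -2664;  -8502 − 2664 = -11166;  -23660 − 11166 = -34826;  -55041 − 34826 = -89867;  -112837 − 89867 = -202704

-202704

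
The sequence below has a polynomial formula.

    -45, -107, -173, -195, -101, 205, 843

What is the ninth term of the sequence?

3715

First differences: -62, -66, -22, 94, 306, 638
Second differences: -4, 44, 116, 212, 332
Third differences: 48, 72, 96, 120
Fourth differences: 24, 24, 24
Constant fourth difference = 24, so extend:
120 + 24 = 144;  332 + 144 = 476;  638 + 476 = 1114;  843 + 1114 = 1957
144 + 24 = 168;  476 + 168 = 644;  1114 + 644 = 1758;  1957 + 1758 = 3715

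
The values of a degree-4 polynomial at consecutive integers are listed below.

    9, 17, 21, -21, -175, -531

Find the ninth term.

-4071

D1: 8 , 4 , -42 , -154 , -356
D2: -4 , -46 , -112 , -202
D3: -42 , -66 , -90
D4: -24 , -24
Constant fourth difference = -24, so extend:
-90 − 24 = -114;  -202 − 114 = -316;  -356 − 316 = -672;  -531 − 672 = -1203
-114 − 24 = -138;  -316 − 138 = -454;  -672 − 454 = -1126;  -1203 − 1126 = -2329
-138 − 24 = -162;  -454 − 162 = -616;  -1126 − 616 = -1742;  -2329 − 1742 = -4071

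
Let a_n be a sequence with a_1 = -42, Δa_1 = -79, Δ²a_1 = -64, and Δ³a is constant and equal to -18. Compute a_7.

-1836

Build the table forward from the leading diagonal:
Δ³: -18, -18, -18, -18, -18, -18, -18
Δ²: -64, -82, -100, -118, -136, -154, -172
Δ: -79, -143, -225, -325, -443, -579, -733
a: -42, -121, -264, -489, -814, -1257, -1836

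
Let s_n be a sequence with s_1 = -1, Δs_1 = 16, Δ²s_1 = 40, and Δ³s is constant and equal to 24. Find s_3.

Build the table forward from the leading diagonal:
Δ³: 24, 24, 24
Δ²: 40, 64, 88
Δ: 16, 56, 120
s: -1, 15, 71

71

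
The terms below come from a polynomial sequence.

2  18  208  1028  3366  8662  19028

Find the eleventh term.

D1: 16, 190, 820, 2338, 5296, 10366
D2: 174, 630, 1518, 2958, 5070
D3: 456, 888, 1440, 2112
D4: 432, 552, 672
D5: 120, 120
The fifth differences are constant (120).
672 + 120 = 792;  2112 + 792 = 2904;  5070 + 2904 = 7974;  10366 + 7974 = 18340;  19028 + 18340 = 37368
792 + 120 = 912;  2904 + 912 = 3816;  7974 + 3816 = 11790;  18340 + 11790 = 30130;  37368 + 30130 = 67498
912 + 120 = 1032;  3816 + 1032 = 4848;  11790 + 4848 = 16638;  30130 + 16638 = 46768;  67498 + 46768 = 114266
1032 + 120 = 1152;  4848 + 1152 = 6000;  16638 + 6000 = 22638;  46768 + 22638 = 69406;  114266 + 69406 = 183672

183672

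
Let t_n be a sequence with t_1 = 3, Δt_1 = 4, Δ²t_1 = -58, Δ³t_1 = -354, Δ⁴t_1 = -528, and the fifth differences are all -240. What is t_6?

Build the table forward from the leading diagonal:
Δ⁵: -240, -240, -240, -240, -240, -240
Δ⁴: -528, -768, -1008, -1248, -1488, -1728
Δ³: -354, -882, -1650, -2658, -3906, -5394
Δ²: -58, -412, -1294, -2944, -5602, -9508
Δ: 4, -54, -466, -1760, -4704, -10306
t: 3, 7, -47, -513, -2273, -6977

-6977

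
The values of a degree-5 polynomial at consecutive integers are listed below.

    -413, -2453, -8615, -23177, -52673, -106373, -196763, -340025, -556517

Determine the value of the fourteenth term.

-2040  -6162  -14562  -29496  -53700  -90390  -143262  -216492
-4122  -8400  -14934  -24204  -36690  -52872  -73230
-4278  -6534  -9270  -12486  -16182  -20358
-2256  -2736  -3216  -3696  -4176
-480  -480  -480  -480
Fifth differences constant at -480.
-4176 − 480 = -4656;  -20358 − 4656 = -25014;  -73230 − 25014 = -98244;  -216492 − 98244 = -314736;  -556517 − 314736 = -871253
-4656 − 480 = -5136;  -25014 − 5136 = -30150;  -98244 − 30150 = -128394;  -314736 − 128394 = -443130;  -871253 − 443130 = -1314383
-5136 − 480 = -5616;  -30150 − 5616 = -35766;  -128394 − 35766 = -164160;  -443130 − 164160 = -607290;  -1314383 − 607290 = -1921673
-5616 − 480 = -6096;  -35766 − 6096 = -41862;  -164160 − 41862 = -206022;  -607290 − 206022 = -813312;  -1921673 − 813312 = -2734985
-6096 − 480 = -6576;  -41862 − 6576 = -48438;  -206022 − 48438 = -254460;  -813312 − 254460 = -1067772;  -2734985 − 1067772 = -3802757

-3802757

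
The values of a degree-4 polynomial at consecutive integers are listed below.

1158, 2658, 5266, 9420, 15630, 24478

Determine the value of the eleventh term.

133698

D1: 1500 , 2608 , 4154 , 6210 , 8848
D2: 1108 , 1546 , 2056 , 2638
D3: 438 , 510 , 582
D4: 72 , 72
Constant fourth difference = 72, so extend:
582 + 72 = 654;  2638 + 654 = 3292;  8848 + 3292 = 12140;  24478 + 12140 = 36618
654 + 72 = 726;  3292 + 726 = 4018;  12140 + 4018 = 16158;  36618 + 16158 = 52776
726 + 72 = 798;  4018 + 798 = 4816;  16158 + 4816 = 20974;  52776 + 20974 = 73750
798 + 72 = 870;  4816 + 870 = 5686;  20974 + 5686 = 26660;  73750 + 26660 = 100410
870 + 72 = 942;  5686 + 942 = 6628;  26660 + 6628 = 33288;  100410 + 33288 = 133698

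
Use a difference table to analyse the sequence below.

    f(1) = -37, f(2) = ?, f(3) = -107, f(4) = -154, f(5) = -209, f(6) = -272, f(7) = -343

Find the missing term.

-68

Using the last 5 terms:
Δ: -47, -55, -63, -71
Δ²: -8, -8, -8
Constant second difference = -8.
Extend backward: -47 + 8 = -39;  -107 + 39 = -68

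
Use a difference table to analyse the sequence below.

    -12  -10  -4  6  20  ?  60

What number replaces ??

38

Using the first 5 terms:
D1: 2, 6, 10, 14
D2: 4, 4, 4
Constant second difference = 4.
Extend forward: 14 + 4 = 18;  20 + 18 = 38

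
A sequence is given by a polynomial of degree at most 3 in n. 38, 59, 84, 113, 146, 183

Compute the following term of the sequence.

224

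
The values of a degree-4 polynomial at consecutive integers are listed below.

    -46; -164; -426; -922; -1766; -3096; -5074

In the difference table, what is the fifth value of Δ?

-1330

D1: -118, -262, -496, -844, -1330, -1978
D2: -144, -234, -348, -486, -648
D3: -90, -114, -138, -162
D4: -24, -24, -24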